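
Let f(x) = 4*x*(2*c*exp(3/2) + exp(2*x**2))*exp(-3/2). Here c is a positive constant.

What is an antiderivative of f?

An antiderivative is F(x) = 4*c*x**2 + exp(2*x**2 - 3/2).

Since d/dx undoes antidifferentiation here, F'(x) = f(x) is required of F(x).
Check: d/dx[4*c*x**2 + exp(2*x**2 - 3/2)] = 8*c*x + 4*x*exp(-3/2)*exp(2*x**2), which equals f(x).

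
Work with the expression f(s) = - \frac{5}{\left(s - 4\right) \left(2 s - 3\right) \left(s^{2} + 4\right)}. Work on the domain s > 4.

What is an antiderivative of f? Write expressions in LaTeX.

Factor the denominator (\left(s - 4\right) \left(2 s - 3\right) \left(s^{2} + 4\right)) and decompose: f = - \frac{11 s + 4}{100 \left(s^{2} + 4\right)} + \frac{8}{25 \left(2 s - 3\right)} - \frac{1}{20 \left(s - 4\right)}; each piece integrates to a log, atan, or power term.
Check: d/ds[- \frac{10 \log{\left(s - 4 \right)} - 32 \log{\left(s - \frac{3}{2} \right)} + 11 \log{\left(s^{2} + 4 \right)} + 4 \operatorname{atan}{\left(\frac{s}{2} \right)}}{200}] = - \frac{5}{2 s^{4} - 11 s^{3} + 20 s^{2} - 44 s + 48}, which equals f(s).

An antiderivative is F(s) = - \frac{10 \log{\left(s - 4 \right)} - 32 \log{\left(s - \frac{3}{2} \right)} + 11 \log{\left(s^{2} + 4 \right)} + 4 \operatorname{atan}{\left(\frac{s}{2} \right)}}{200}.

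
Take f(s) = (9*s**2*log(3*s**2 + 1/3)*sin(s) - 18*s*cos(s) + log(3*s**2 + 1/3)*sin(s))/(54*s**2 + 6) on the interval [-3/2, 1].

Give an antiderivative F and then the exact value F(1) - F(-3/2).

Antiderivative: F(s) = -log(3*s**2 + 1/3)*cos(s)/6; value = -log(10/3)*cos(1)/6 + log(85/12)*cos(3/2)/6

Recognize the product-rule pattern: f = u'v + uv' with u = -cos(s)/6, v = log(3*s**2 + 1/3), so integration by parts undoes it.
F(s) = -log(3*s**2 + 1/3)*cos(s)/6 is an antiderivative of f.
Check: d/ds[-log(3*s**2 + 1/3)*cos(s)/6] = (9*s**2*log(3*s**2 + 1/3)*sin(s) - 18*s*cos(s) + log(3*s**2 + 1/3)*sin(s))/(54*s**2 + 6) = f(s).
F(1) = -log(10/3)*cos(1)/6; F(-3/2) = -log(85/12)*cos(3/2)/6.
Integral = F(1) - F(-3/2) = -log(10/3)*cos(1)/6 + log(85/12)*cos(3/2)/6.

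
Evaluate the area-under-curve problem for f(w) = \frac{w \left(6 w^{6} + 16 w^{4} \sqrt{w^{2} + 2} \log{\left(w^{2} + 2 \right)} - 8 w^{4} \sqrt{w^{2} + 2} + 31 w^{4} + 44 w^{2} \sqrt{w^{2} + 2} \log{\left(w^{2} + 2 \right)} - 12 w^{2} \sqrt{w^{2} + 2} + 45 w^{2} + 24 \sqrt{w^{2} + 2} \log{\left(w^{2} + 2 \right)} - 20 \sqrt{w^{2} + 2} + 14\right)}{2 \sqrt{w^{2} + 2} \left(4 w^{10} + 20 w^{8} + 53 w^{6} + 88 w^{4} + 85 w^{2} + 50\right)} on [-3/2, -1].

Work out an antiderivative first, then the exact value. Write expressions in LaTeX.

Antiderivative: F(w) = - \frac{\sqrt{w^{2} + 2}}{4 w^{4} + 6 w^{2} + 10} - \frac{\log{\left(w^{2} + 2 \right)}}{2 w^{4} + 3 w^{2} + 5}; value = - \frac{\log{\left(3 \right)}}{10} - \frac{\sqrt{3}}{20} + \frac{2 \sqrt{17}}{175} + \frac{8 \log{\left(\frac{17}{4} \right)}}{175}

f has the shape u'v + uv' for u = \frac{1}{2 w^{4} + 3 w^{2} + 5} and v = - \frac{\sqrt{w^{2} + 2}}{2} - \log{\left(w^{2} + 2 \right)} — it is the derivative of the product u*v.
F(w) = - \frac{\sqrt{w^{2} + 2}}{4 w^{4} + 6 w^{2} + 10} - \frac{\log{\left(w^{2} + 2 \right)}}{2 w^{4} + 3 w^{2} + 5} is an antiderivative of f.
Check: d/dw[- \frac{\sqrt{w^{2} + 2}}{4 w^{4} + 6 w^{2} + 10} - \frac{\log{\left(w^{2} + 2 \right)}}{2 w^{4} + 3 w^{2} + 5}] = \frac{6 w^{7} + 16 w^{5} \sqrt{w^{2} + 2} \log{\left(w^{2} + 2 \right)} - 8 w^{5} \sqrt{w^{2} + 2} + 31 w^{5} + 44 w^{3} \sqrt{w^{2} + 2} \log{\left(w^{2} + 2 \right)} - 12 w^{3} \sqrt{w^{2} + 2} + 45 w^{3} + 24 w \sqrt{w^{2} + 2} \log{\left(w^{2} + 2 \right)} - 20 w \sqrt{w^{2} + 2} + 14 w}{8 w^{10} \sqrt{w^{2} + 2} + 40 w^{8} \sqrt{w^{2} + 2} + 106 w^{6} \sqrt{w^{2} + 2} + 176 w^{4} \sqrt{w^{2} + 2} + 170 w^{2} \sqrt{w^{2} + 2} + 100 \sqrt{w^{2} + 2}}, which equals f(w).
F(-1) = - \frac{\log{\left(3 \right)}}{10} - \frac{\sqrt{3}}{20}; F(-3/2) = - \frac{8 \log{\left(\frac{17}{4} \right)}}{175} - \frac{2 \sqrt{17}}{175}.
Integral = F(-1) - F(-3/2) = - \frac{\log{\left(3 \right)}}{10} - \frac{\sqrt{3}}{20} + \frac{2 \sqrt{17}}{175} + \frac{8 \log{\left(\frac{17}{4} \right)}}{175}.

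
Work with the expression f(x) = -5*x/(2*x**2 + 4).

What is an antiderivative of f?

An antiderivative is F(x) = -5*log(x**2 + 2)/4.

The substitution u = 2*x**2 + 4 works: f is exactly (dF/du)*(du/dx) for that inner function.
Check: d/dx[-5*log(x**2 + 2)/4] = -5*x/(2*x**2 + 4) = f(x).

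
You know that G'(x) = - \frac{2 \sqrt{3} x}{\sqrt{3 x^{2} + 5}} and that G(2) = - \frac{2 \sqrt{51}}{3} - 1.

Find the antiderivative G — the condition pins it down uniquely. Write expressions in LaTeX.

G(x) = \frac{\sqrt{3} \left(- 2 \sqrt{3 x^{2} + 5} - \sqrt{3}\right)}{3}

G'(x) matches the chain-rule pattern g'(h)*h' with inner function h(x) = x^{2} + \frac{5}{3}; substituting u = h(x) collapses the integral.
A general antiderivative is - 2 \sqrt{x^{2} + \frac{5}{3}} + C.
The condition gives C = - \frac{2 \sqrt{51}}{3} - 1 - (- \frac{2 \sqrt{51}}{3}) = -1.
So G(x) = \frac{\sqrt{3} \left(- 2 \sqrt{3 x^{2} + 5} - \sqrt{3}\right)}{3}.
Check: d/dx[\frac{\sqrt{3} \left(- 2 \sqrt{3 x^{2} + 5} - \sqrt{3}\right)}{3}] = - \frac{2 \sqrt{3} x}{\sqrt{3 x^{2} + 5}} = G'(x).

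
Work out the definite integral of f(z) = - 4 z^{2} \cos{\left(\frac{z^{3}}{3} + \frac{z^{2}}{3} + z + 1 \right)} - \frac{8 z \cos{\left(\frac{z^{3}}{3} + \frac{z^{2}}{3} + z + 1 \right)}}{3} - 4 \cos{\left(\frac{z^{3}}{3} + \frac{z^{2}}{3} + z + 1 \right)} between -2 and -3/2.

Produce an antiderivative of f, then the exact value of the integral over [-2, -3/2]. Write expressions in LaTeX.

Antiderivative: F(z) = - 4 \sin{\left(\frac{z^{3}}{3} + \frac{z^{2}}{3} + z + 1 \right)}; value = - 4 \sin{\left(\frac{7}{3} \right)} + 4 \sin{\left(\frac{7}{8} \right)}

f matches the chain-rule pattern g'(h)*h' with inner function h(z) = \frac{z^{3}}{3} + \frac{z^{2}}{3} + z + 1; substituting u = h(z) collapses the integral.
F(z) = - 4 \sin{\left(\frac{z^{3}}{3} + \frac{z^{2}}{3} + z + 1 \right)} is an antiderivative of f.
Check: d/dz[- 4 \sin{\left(\frac{z^{3}}{3} + \frac{z^{2}}{3} + z + 1 \right)}] = - 4 z^{2} \cos{\left(\frac{z^{3}}{3} + \frac{z^{2}}{3} + z + 1 \right)} - \frac{8 z \cos{\left(\frac{z^{3}}{3} + \frac{z^{2}}{3} + z + 1 \right)}}{3} - 4 \cos{\left(\frac{z^{3}}{3} + \frac{z^{2}}{3} + z + 1 \right)} = f(z).
F(-3/2) = 4 \sin{\left(\frac{7}{8} \right)}; F(-2) = 4 \sin{\left(\frac{7}{3} \right)}.
Integral = F(-3/2) - F(-2) = - 4 \sin{\left(\frac{7}{3} \right)} + 4 \sin{\left(\frac{7}{8} \right)}.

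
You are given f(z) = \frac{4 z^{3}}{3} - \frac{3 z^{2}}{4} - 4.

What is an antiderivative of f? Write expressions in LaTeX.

Integrate term by term and add the pieces.
Check: d/dz[\frac{z \left(4 z^{3} - 3 z^{2} - 48\right)}{12}] = \frac{4 z^{3}}{3} - \frac{3 z^{2}}{4} - 4 = f(z).

An antiderivative is F(z) = \frac{z \left(4 z^{3} - 3 z^{2} - 48\right)}{12}.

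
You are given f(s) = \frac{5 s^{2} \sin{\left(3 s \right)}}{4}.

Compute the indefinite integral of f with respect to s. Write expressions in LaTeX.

F(s) = - \frac{5 \left(9 s^{2} \cos{\left(3 s \right)} - 6 s \sin{\left(3 s \right)} - 2 \cos{\left(3 s \right)}\right)}{108} + C

For F(s) to be correct the identity F'(s) - f(s) = 0 must hold.
Check: d/ds[- \frac{5 \left(9 s^{2} \cos{\left(3 s \right)} - 6 s \sin{\left(3 s \right)} - 2 \cos{\left(3 s \right)}\right)}{108}] = \frac{5 s^{2} \sin{\left(3 s \right)}}{4} = f(s).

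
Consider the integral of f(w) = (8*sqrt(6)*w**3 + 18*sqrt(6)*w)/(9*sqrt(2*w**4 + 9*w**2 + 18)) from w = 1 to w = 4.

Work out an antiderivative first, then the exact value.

f matches the chain-rule pattern g'(h)*h' with inner function h(w) = w**4/3 + 3*w**2/2 + 3; substituting u = h(w) collapses the integral.
F(w) = 4*sqrt(w**4/3 + 3*w**2/2 + 3)/3 is an antiderivative of f.
Check: d/dw[4*sqrt(w**4/3 + 3*w**2/2 + 3)/3] = (8*sqrt(6)*w**3 + 18*sqrt(6)*w)/(9*sqrt(2*w**4 + 9*w**2 + 18)) = f(w).
F(4) = 4*sqrt(1011)/9; F(1) = 2*sqrt(174)/9.
Integral = F(4) - F(1) = -2*sqrt(174)/9 + 4*sqrt(1011)/9.

Antiderivative: F(w) = 4*sqrt(w**4/3 + 3*w**2/2 + 3)/3; value = -2*sqrt(174)/9 + 4*sqrt(1011)/9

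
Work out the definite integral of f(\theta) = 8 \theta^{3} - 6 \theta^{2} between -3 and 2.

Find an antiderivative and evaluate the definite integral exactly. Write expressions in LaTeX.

Antiderivative: F(\theta) = 2 \theta^{4} - 2 \theta^{3}; value = -200

The integrand splits into summands that can be handled one at a time.
F(\theta) = 2 \theta^{4} - 2 \theta^{3} is an antiderivative of f.
Check: d/d\theta[2 \theta^{4} - 2 \theta^{3}] = 8 \theta^{3} - 6 \theta^{2} = f(\theta).
F(2) = 16; F(-3) = 216.
Integral = F(2) - F(-3) = -200.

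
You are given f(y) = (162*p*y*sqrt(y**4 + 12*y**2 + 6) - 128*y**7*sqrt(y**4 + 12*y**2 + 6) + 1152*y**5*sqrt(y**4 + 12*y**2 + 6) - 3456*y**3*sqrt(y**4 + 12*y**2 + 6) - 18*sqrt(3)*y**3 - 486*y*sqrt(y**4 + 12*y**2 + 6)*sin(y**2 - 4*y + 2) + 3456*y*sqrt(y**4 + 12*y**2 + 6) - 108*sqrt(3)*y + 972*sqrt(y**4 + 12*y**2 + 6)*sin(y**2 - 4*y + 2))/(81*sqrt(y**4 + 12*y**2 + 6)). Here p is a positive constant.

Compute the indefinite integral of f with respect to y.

A first test for any F(y): its y-derivative must equal f(y) identically.
Check: d/dy[sqrt(3)*(81*sqrt(3)*p*y**2 - 16*sqrt(3)*y**8 + 192*sqrt(3)*y**6 - 864*sqrt(3)*y**4 + 1728*sqrt(3)*y**2 - 27*sqrt(y**4 + 12*y**2 + 6) + 243*sqrt(3)*cos(y**2 - 4*y + 2) - 1296*sqrt(3))/243] = (162*p*y*sqrt(y**4 + 12*y**2 + 6) - 128*y**7*sqrt(y**4 + 12*y**2 + 6) + 1152*y**5*sqrt(y**4 + 12*y**2 + 6) - 3456*y**3*sqrt(y**4 + 12*y**2 + 6) - 18*sqrt(3)*y**3 - 486*y*sqrt(y**4 + 12*y**2 + 6)*sin(y**2 - 4*y + 2) + 3456*y*sqrt(y**4 + 12*y**2 + 6) - 108*sqrt(3)*y + 972*sqrt(y**4 + 12*y**2 + 6)*sin(y**2 - 4*y + 2))/(81*sqrt(y**4 + 12*y**2 + 6)) = f(y).

F(y) = sqrt(3)*(81*sqrt(3)*p*y**2 - 16*sqrt(3)*y**8 + 192*sqrt(3)*y**6 - 864*sqrt(3)*y**4 + 1728*sqrt(3)*y**2 - 27*sqrt(y**4 + 12*y**2 + 6) + 243*sqrt(3)*cos(y**2 - 4*y + 2) - 1296*sqrt(3))/243 + C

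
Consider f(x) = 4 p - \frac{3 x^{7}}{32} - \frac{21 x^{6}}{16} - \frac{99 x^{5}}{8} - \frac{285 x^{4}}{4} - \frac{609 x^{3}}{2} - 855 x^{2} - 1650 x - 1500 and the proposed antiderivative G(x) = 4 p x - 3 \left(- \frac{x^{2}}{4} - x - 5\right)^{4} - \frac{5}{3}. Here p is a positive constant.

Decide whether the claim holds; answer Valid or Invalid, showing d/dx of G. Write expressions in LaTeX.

d/dx[G] = 4 p - \frac{3 x^{7}}{32} - \frac{21 x^{6}}{16} - \frac{99 x^{5}}{8} - \frac{285 x^{4}}{4} - \frac{609 x^{3}}{2} - 855 x^{2} - 1650 x - 1500
This equals f(x) exactly, so the claim holds.

Valid - differentiating G returns exactly f.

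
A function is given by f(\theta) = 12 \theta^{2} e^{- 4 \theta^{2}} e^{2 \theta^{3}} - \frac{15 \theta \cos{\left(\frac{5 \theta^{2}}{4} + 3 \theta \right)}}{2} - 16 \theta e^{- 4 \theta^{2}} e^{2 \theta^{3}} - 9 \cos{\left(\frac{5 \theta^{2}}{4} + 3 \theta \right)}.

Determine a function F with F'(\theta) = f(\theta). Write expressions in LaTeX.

Integrate term by term and add the pieces.
Check: d/d\theta[- 3 \sin{\left(\frac{5 \theta^{2}}{4} + 3 \theta \right)} + 2 e^{- 4 \theta^{2}} e^{2 \theta^{3}}] = \frac{\left(24 \theta^{2} e^{2 \theta^{3}} - 15 \theta e^{4 \theta^{2}} \cos{\left(\frac{5 \theta^{2}}{4} + 3 \theta \right)} - 32 \theta e^{2 \theta^{3}} - 18 e^{4 \theta^{2}} \cos{\left(\frac{5 \theta^{2}}{4} + 3 \theta \right)}\right) e^{- 4 \theta^{2}}}{2}, which equals f(\theta).

An antiderivative is F(\theta) = - 3 \sin{\left(\frac{5 \theta^{2}}{4} + 3 \theta \right)} + 2 e^{- 4 \theta^{2}} e^{2 \theta^{3}}.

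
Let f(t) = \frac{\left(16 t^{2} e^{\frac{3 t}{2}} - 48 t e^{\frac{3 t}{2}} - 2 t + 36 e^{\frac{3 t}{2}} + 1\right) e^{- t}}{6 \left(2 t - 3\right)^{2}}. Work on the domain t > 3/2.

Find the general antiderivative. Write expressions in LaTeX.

F(t) = \frac{2 \left(2 e^{\frac{3 t}{2}} + \frac{1}{4 \left(2 t - 3\right)}\right) e^{- t}}{3} + C

f has the shape u'v + uv' for u = \frac{4 e^{\frac{3 t}{2}}}{3} + \frac{1}{6 \left(2 t - 3\right)} and v = e^{- t} — it is the derivative of the product u*v.
Check: d/dt[\frac{2 \left(2 e^{\frac{3 t}{2}} + \frac{1}{4 \left(2 t - 3\right)}\right) e^{- t}}{3}] = \frac{16 t^{2} e^{\frac{3 t}{2}} - 48 t e^{\frac{3 t}{2}} - 2 t + 36 e^{\frac{3 t}{2}} + 1}{24 t^{2} e^{t} - 72 t e^{t} + 54 e^{t}}, which equals f(t).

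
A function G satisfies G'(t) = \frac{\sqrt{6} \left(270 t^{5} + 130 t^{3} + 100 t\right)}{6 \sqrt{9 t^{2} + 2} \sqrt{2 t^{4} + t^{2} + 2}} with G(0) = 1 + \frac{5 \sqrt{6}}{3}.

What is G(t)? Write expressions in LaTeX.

Recognize the product-rule pattern: G'(t) = u'v + uv' with u = 5 \sqrt{3 t^{2} + \frac{2}{3}}, v = \sqrt{t^{4} + \frac{t^{2}}{2} + 1}, so integration by parts undoes it.
A general antiderivative is 5 \sqrt{3 t^{2} + \frac{2}{3}} \sqrt{t^{4} + \frac{t^{2}}{2} + 1} + C.
The condition gives C = 1 + \frac{5 \sqrt{6}}{3} - (\frac{5 \sqrt{6}}{3}) = 1.
So G(t) = \frac{\sqrt{6} \left(5 \sqrt{9 t^{2} + 2} \sqrt{2 t^{4} + t^{2} + 2} + \sqrt{6}\right)}{6}.
Check: d/dt[\frac{\sqrt{6} \left(5 \sqrt{9 t^{2} + 2} \sqrt{2 t^{4} + t^{2} + 2} + \sqrt{6}\right)}{6}] = \frac{135 \sqrt{6} t^{5} + 65 \sqrt{6} t^{3} + 50 \sqrt{6} t}{3 \sqrt{9 t^{2} + 2} \sqrt{2 t^{4} + t^{2} + 2}}, which equals G'(t).

G(t) = \frac{\sqrt{6} \left(5 \sqrt{9 t^{2} + 2} \sqrt{2 t^{4} + t^{2} + 2} + \sqrt{6}\right)}{6}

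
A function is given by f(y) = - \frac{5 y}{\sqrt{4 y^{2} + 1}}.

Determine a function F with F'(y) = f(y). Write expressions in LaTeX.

The substitution u = 4 y^{2} + 1 works: f is exactly (dF/du)*(du/dy) for that inner function.
Check: d/dy[- \frac{5 \sqrt{4 y^{2} + 1}}{4}] = - \frac{5 y}{\sqrt{4 y^{2} + 1}} = f(y).

An antiderivative is F(y) = - \frac{5 \sqrt{4 y^{2} + 1}}{4}.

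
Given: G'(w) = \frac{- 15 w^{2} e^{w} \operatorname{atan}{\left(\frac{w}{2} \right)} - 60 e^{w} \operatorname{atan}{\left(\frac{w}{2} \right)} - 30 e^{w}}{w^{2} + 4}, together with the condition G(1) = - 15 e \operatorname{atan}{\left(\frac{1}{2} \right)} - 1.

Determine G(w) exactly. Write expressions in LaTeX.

G(w) = - 15 e^{w} \operatorname{atan}{\left(\frac{w}{2} \right)} - 1

Recognize the product-rule pattern: G'(w) = u'v + uv' with u = - 15 \operatorname{atan}{\left(\frac{w}{2} \right)}, v = e^{w}, so integration by parts undoes it.
A general antiderivative is - 15 e^{w} \operatorname{atan}{\left(\frac{w}{2} \right)} + C.
The condition gives C = - 15 e \operatorname{atan}{\left(\frac{1}{2} \right)} - 1 - (- 15 e \operatorname{atan}{\left(\frac{1}{2} \right)}) = -1.
So G(w) = - 15 e^{w} \operatorname{atan}{\left(\frac{w}{2} \right)} - 1.
Check: d/dw[- 15 e^{w} \operatorname{atan}{\left(\frac{w}{2} \right)} - 1] = \frac{- 15 w^{2} e^{w} \operatorname{atan}{\left(\frac{w}{2} \right)} - 60 e^{w} \operatorname{atan}{\left(\frac{w}{2} \right)} - 30 e^{w}}{w^{2} + 4} = G'(w).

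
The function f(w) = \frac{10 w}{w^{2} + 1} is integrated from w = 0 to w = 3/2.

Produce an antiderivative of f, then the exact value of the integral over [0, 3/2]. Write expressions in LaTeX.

f matches the chain-rule pattern g'(h)*h' with inner function h(w) = 3 w^{2} + 3; substituting u = h(w) collapses the integral.
F(w) = 5 \log{\left(3 w^{2} + 3 \right)} is an antiderivative of f.
Check: d/dw[5 \log{\left(3 w^{2} + 3 \right)}] = \frac{10 w}{w^{2} + 1} = f(w).
F(3/2) = 5 \log{\left(\frac{39}{4} \right)}; F(0) = 5 \log{\left(3 \right)}.
Integral = F(3/2) - F(0) = - 5 \log{\left(3 \right)} + 5 \log{\left(\frac{39}{4} \right)}.

Antiderivative: F(w) = 5 \log{\left(3 w^{2} + 3 \right)}; value = - 5 \log{\left(3 \right)} + 5 \log{\left(\frac{39}{4} \right)}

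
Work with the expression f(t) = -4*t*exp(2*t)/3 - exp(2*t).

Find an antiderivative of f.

f has the shape u'v + uv' for u = -2*t/3 - 1/6 and v = exp(2*t) — it is the derivative of the product u*v.
Check: d/dt[-2*t*exp(2*t)/3 - exp(2*t)/6] = -4*t*exp(2*t)/3 - exp(2*t) = f(t).

An antiderivative is F(t) = -2*t*exp(2*t)/3 - exp(2*t)/6.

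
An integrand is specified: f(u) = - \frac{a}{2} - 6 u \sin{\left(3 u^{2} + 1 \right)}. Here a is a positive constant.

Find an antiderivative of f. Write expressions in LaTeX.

Differentiate the proposed F(u) back; it has to land on f(u) exactly.
Check: d/du[\frac{- a u + 2 \cos{\left(3 u^{2} + 1 \right)}}{2}] = - \frac{a}{2} - 6 u \sin{\left(3 u^{2} + 1 \right)} = f(u).

An antiderivative is F(u) = \frac{- a u + 2 \cos{\left(3 u^{2} + 1 \right)}}{2}.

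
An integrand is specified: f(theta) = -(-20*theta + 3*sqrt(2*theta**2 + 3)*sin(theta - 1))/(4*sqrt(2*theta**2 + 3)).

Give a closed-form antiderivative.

Differentiate the proposed F(theta) back; it has to land on f(theta) exactly.
Check: d/dtheta[(10*sqrt(2*theta**2 + 3) + 3*cos(theta - 1))/4] = (20*theta - 3*sqrt(2*theta**2 + 3)*sin(theta - 1))/(4*sqrt(2*theta**2 + 3)), which equals f(theta).

An antiderivative is F(theta) = (10*sqrt(2*theta**2 + 3) + 3*cos(theta - 1))/4.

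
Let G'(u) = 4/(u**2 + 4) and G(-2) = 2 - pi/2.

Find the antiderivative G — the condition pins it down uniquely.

For G(u) to be correct, d/du[G] must agree with the stated G'(u) identically.
A general antiderivative is 2*atan(u/2) + C.
The condition gives C = 2 - pi/2 - (-pi/2) = 2.
So G(u) = 2*atan(u/2) + 2.
Check: d/du[2*atan(u/2) + 2] = 4/(u**2 + 4) = G'(u).

G(u) = 2*atan(u/2) + 2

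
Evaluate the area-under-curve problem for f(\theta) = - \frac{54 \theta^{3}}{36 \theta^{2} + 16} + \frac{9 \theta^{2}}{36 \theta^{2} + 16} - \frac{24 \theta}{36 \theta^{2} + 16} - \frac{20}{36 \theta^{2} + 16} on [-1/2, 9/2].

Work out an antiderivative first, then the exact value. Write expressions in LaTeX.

Integrate term by term and add the pieces.
F(\theta) = - \frac{3 \theta^{2}}{4} + \frac{\theta}{4} - \operatorname{atan}{\left(\frac{3 \theta}{2} \right)} is an antiderivative of f.
Check: d/d\theta[- \frac{3 \theta^{2}}{4} + \frac{\theta}{4} - \operatorname{atan}{\left(\frac{3 \theta}{2} \right)}] = \frac{- 54 \theta^{3} + 9 \theta^{2} - 24 \theta - 20}{36 \theta^{2} + 16}, which equals f(\theta).
F(9/2) = - \frac{225}{16} - \operatorname{atan}{\left(\frac{27}{4} \right)}; F(-1/2) = - \frac{5}{16} + \operatorname{atan}{\left(\frac{3}{4} \right)}.
Integral = F(9/2) - F(-1/2) = - \frac{55}{4} - \operatorname{atan}{\left(\frac{27}{4} \right)} - \operatorname{atan}{\left(\frac{3}{4} \right)}.

Antiderivative: F(\theta) = - \frac{3 \theta^{2}}{4} + \frac{\theta}{4} - \operatorname{atan}{\left(\frac{3 \theta}{2} \right)}; value = - \frac{55}{4} - \operatorname{atan}{\left(\frac{27}{4} \right)} - \operatorname{atan}{\left(\frac{3}{4} \right)}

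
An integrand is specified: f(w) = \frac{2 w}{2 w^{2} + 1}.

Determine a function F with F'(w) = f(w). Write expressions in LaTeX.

The substitution u = 2 w^{2} + 1 works: f is exactly (dF/du)*(du/dw) for that inner function.
Check: d/dw[\frac{\log{\left(2 w^{2} + 1 \right)}}{2}] = \frac{2 w}{2 w^{2} + 1} = f(w).

An antiderivative is F(w) = \frac{\log{\left(2 w^{2} + 1 \right)}}{2}.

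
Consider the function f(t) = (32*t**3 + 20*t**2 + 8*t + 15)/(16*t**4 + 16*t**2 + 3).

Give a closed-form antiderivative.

An antiderivative F(t) passes only if d/dt[F] lands on f(t) exactly.
Check: d/dt[log(4*t**2 + 3) + 5*atan(2*t)/2] = (32*t**3 + 20*t**2 + 8*t + 15)/(16*t**4 + 16*t**2 + 3) = f(t).

An antiderivative is F(t) = log(4*t**2 + 3) + 5*atan(2*t)/2.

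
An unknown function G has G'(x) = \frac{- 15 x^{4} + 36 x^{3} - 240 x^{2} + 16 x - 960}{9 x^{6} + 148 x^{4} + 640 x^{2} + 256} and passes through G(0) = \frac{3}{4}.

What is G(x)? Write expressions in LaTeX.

G(x) = - \frac{5 x^{2} \operatorname{atan}{\left(\frac{3 x}{2} \right)} - 2 x^{2} + 40 \operatorname{atan}{\left(\frac{3 x}{2} \right)} - 12}{2 \left(x^{2} + 8\right)}

Check a candidate G(x) by differentiating: d/dx[G] must match the given G'(x).
A general antiderivative is - \frac{5 \operatorname{atan}{\left(\frac{3 x}{2} \right)}}{2} - \frac{1}{\frac{x^{2}}{2} + 4} + C.
The condition gives C = \frac{3}{4} - (- \frac{1}{4}) = 1.
So G(x) = - \frac{5 x^{2} \operatorname{atan}{\left(\frac{3 x}{2} \right)} - 2 x^{2} + 40 \operatorname{atan}{\left(\frac{3 x}{2} \right)} - 12}{2 \left(x^{2} + 8\right)}.
Check: d/dx[- \frac{5 x^{2} \operatorname{atan}{\left(\frac{3 x}{2} \right)} - 2 x^{2} + 40 \operatorname{atan}{\left(\frac{3 x}{2} \right)} - 12}{2 \left(x^{2} + 8\right)}] = \frac{- 15 x^{4} + 36 x^{3} - 240 x^{2} + 16 x - 960}{9 x^{6} + 148 x^{4} + 640 x^{2} + 256} = G'(x).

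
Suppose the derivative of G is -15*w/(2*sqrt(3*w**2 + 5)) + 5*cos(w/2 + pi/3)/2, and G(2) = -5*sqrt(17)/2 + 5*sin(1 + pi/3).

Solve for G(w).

G(w) = -5*sqrt(3*w**2 + 5)/2 + 5*sin(w/2 + pi/3)

The integrand splits into summands that can be handled one at a time.
A general antiderivative is -5*sqrt(3*w**2 + 5)/2 + 5*sin(w/2 + pi/3) + C.
The condition gives C = -5*sqrt(17)/2 + 5*sin(1 + pi/3) - (-5*sqrt(17)/2 + 5*sin(1 + pi/3)) = 0.
So G(w) = -5*sqrt(3*w**2 + 5)/2 + 5*sin(w/2 + pi/3).
Check: d/dw[-5*sqrt(3*w**2 + 5)/2 + 5*sin(w/2 + pi/3)] = (-15*w + 5*sqrt(3*w**2 + 5)*cos(w/2 + pi/3))/(2*sqrt(3*w**2 + 5)), which equals G'(w).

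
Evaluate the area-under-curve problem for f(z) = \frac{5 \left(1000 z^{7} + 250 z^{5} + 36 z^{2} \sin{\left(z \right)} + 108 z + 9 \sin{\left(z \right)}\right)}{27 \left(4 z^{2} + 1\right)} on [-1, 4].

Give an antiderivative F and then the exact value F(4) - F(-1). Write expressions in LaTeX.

Whatever form F(z) takes, F'(z) = f(z) is non-negotiable.
F(z) = \frac{5 \left(250 z^{6} + 81 \log{\left(2 z^{2} + \frac{1}{2} \right)} - 54 \cos{\left(z \right)}\right)}{162} is an antiderivative of f.
Check: d/dz[\frac{5 \left(250 z^{6} + 81 \log{\left(2 z^{2} + \frac{1}{2} \right)} - 54 \cos{\left(z \right)}\right)}{162}] = \frac{5000 z^{7} + 1250 z^{5} + 180 z^{2} \sin{\left(z \right)} + 540 z + 45 \sin{\left(z \right)}}{108 z^{2} + 27}, which equals f(z).
F(4) = - \frac{5 \cos{\left(4 \right)}}{3} + \frac{5 \log{\left(\frac{65}{2} \right)}}{2} + \frac{2560000}{81}; F(-1) = - \frac{5 \cos{\left(1 \right)}}{3} + \frac{5 \log{\left(\frac{5}{2} \right)}}{2} + \frac{625}{81}.
Integral = F(4) - F(-1) = - \frac{5 \log{\left(\frac{5}{2} \right)}}{2} + \frac{5 \cos{\left(1 \right)}}{3} - \frac{5 \cos{\left(4 \right)}}{3} + \frac{5 \log{\left(\frac{65}{2} \right)}}{2} + \frac{284375}{9}.

Antiderivative: F(z) = \frac{5 \left(250 z^{6} + 81 \log{\left(2 z^{2} + \frac{1}{2} \right)} - 54 \cos{\left(z \right)}\right)}{162}; value = - \frac{5 \log{\left(\frac{5}{2} \right)}}{2} + \frac{5 \cos{\left(1 \right)}}{3} - \frac{5 \cos{\left(4 \right)}}{3} + \frac{5 \log{\left(\frac{65}{2} \right)}}{2} + \frac{284375}{9}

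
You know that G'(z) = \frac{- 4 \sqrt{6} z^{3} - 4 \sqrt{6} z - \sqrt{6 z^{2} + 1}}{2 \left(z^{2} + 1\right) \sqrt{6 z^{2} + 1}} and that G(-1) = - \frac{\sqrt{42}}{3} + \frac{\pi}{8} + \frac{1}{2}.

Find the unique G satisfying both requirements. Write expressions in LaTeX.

Check a candidate G(z) by differentiating: d/dz[G] must match the given G'(z).
A general antiderivative is - \sqrt{4 z^{2} + \frac{2}{3}} - \frac{\operatorname{atan}{\left(z \right)}}{2} + C.
The condition gives C = - \frac{\sqrt{42}}{3} + \frac{\pi}{8} + \frac{1}{2} - (- \frac{\sqrt{42}}{3} + \frac{\pi}{8}) = \frac{1}{2}.
So G(z) = \frac{- 2 \sqrt{6} \sqrt{6 z^{2} + 1} - 3 \operatorname{atan}{\left(z \right)} + 3}{6}.
Check: d/dz[\frac{- 2 \sqrt{6} \sqrt{6 z^{2} + 1} - 3 \operatorname{atan}{\left(z \right)} + 3}{6}] = \frac{- 4 \sqrt{6} z^{3} - 4 \sqrt{6} z - \sqrt{6 z^{2} + 1}}{2 z^{2} \sqrt{6 z^{2} + 1} + 2 \sqrt{6 z^{2} + 1}}, which equals G'(z).

G(z) = \frac{- 2 \sqrt{6} \sqrt{6 z^{2} + 1} - 3 \operatorname{atan}{\left(z \right)} + 3}{6}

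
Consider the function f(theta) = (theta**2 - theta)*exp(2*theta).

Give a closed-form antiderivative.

An antiderivative is F(theta) = theta**2*exp(2*theta)/2 - theta*exp(2*theta) + exp(2*theta)/2.

Recognize the product-rule pattern: f = u'v + uv' with u = theta**2/2 - theta + 1/2, v = exp(2*theta), so integration by parts undoes it.
Check: d/dtheta[theta**2*exp(2*theta)/2 - theta*exp(2*theta) + exp(2*theta)/2] = theta**2*exp(2*theta) - theta*exp(2*theta), which equals f(theta).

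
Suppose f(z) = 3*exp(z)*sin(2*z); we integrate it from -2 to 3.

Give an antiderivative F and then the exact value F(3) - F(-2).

Antiderivative: F(z) = 3*exp(z)*sin(2*z)/5 - 6*exp(z)*cos(2*z)/5; value = -6*exp(3)*cos(6)/5 + 3*exp(3)*sin(6)/5 + 6*exp(-2)*cos(4)/5 + 3*exp(-2)*sin(4)/5

Since d/dz undoes antidifferentiation here, F'(z) = f(z) is required of F(z).
F(z) = 3*exp(z)*sin(2*z)/5 - 6*exp(z)*cos(2*z)/5 is an antiderivative of f.
Check: d/dz[3*exp(z)*sin(2*z)/5 - 6*exp(z)*cos(2*z)/5] = 3*exp(z)*sin(2*z) = f(z).
F(3) = -6*exp(3)*cos(6)/5 + 3*exp(3)*sin(6)/5; F(-2) = -3*exp(-2)*sin(4)/5 - 6*exp(-2)*cos(4)/5.
Integral = F(3) - F(-2) = -6*exp(3)*cos(6)/5 + 3*exp(3)*sin(6)/5 + 6*exp(-2)*cos(4)/5 + 3*exp(-2)*sin(4)/5.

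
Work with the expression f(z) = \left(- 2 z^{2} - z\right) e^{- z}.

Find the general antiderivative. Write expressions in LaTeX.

F(z) = \left(2 z^{2} + 5 z + 5\right) e^{- z} + C

Recognize the product-rule pattern: f = u'v + uv' with u = 2 z^{2} + 5 z + 5, v = e^{- z}, so integration by parts undoes it.
Check: d/dz[\left(2 z^{2} + 5 z + 5\right) e^{- z}] = \left(- 2 z^{2} - z\right) e^{- z} = f(z).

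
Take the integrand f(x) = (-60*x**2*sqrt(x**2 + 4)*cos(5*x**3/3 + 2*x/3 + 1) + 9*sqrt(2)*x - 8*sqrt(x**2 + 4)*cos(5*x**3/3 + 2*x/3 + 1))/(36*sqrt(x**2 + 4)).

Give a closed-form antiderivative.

A candidate is checked by its d/dx: the result must match f(x).
Check: d/dx[-(-3*sqrt(2)*sqrt(x**2 + 4) + 4*sin(5*x**3/3 + 2*x/3 + 1))/12] = (-60*x**2*sqrt(x**2 + 4)*cos(5*x**3/3 + 2*x/3 + 1) + 9*sqrt(2)*x - 8*sqrt(x**2 + 4)*cos(5*x**3/3 + 2*x/3 + 1))/(36*sqrt(x**2 + 4)) = f(x).

An antiderivative is F(x) = -(-3*sqrt(2)*sqrt(x**2 + 4) + 4*sin(5*x**3/3 + 2*x/3 + 1))/12.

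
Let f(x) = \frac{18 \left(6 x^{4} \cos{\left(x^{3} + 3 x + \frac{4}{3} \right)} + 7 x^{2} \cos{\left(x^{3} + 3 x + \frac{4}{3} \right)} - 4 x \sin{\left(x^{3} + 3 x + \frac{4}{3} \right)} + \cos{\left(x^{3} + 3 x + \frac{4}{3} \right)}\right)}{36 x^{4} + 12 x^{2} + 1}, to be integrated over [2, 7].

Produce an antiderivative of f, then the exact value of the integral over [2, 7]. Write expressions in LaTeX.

Recognize the product-rule pattern: f = u'v + uv' with u = \frac{3}{3 x^{2} + \frac{1}{2}}, v = \sin{\left(x^{3} + 3 x + \frac{4}{3} \right)}, so integration by parts undoes it.
F(x) = \frac{3 \sin{\left(x^{3} + 3 x + \frac{4}{3} \right)}}{3 x^{2} + \frac{1}{2}} is an antiderivative of f.
Check: d/dx[\frac{3 \sin{\left(x^{3} + 3 x + \frac{4}{3} \right)}}{3 x^{2} + \frac{1}{2}}] = \frac{108 x^{4} \cos{\left(x^{3} + 3 x + \frac{4}{3} \right)} + 126 x^{2} \cos{\left(x^{3} + 3 x + \frac{4}{3} \right)} - 72 x \sin{\left(x^{3} + 3 x + \frac{4}{3} \right)} + 18 \cos{\left(x^{3} + 3 x + \frac{4}{3} \right)}}{36 x^{4} + 12 x^{2} + 1}, which equals f(x).
F(7) = \frac{6 \sin{\left(\frac{1096}{3} \right)}}{295}; F(2) = \frac{6 \sin{\left(\frac{46}{3} \right)}}{25}.
Integral = F(7) - F(2) = - \frac{6 \sin{\left(\frac{46}{3} \right)}}{25} + \frac{6 \sin{\left(\frac{1096}{3} \right)}}{295}.

Antiderivative: F(x) = \frac{3 \sin{\left(x^{3} + 3 x + \frac{4}{3} \right)}}{3 x^{2} + \frac{1}{2}}; value = - \frac{6 \sin{\left(\frac{46}{3} \right)}}{25} + \frac{6 \sin{\left(\frac{1096}{3} \right)}}{295}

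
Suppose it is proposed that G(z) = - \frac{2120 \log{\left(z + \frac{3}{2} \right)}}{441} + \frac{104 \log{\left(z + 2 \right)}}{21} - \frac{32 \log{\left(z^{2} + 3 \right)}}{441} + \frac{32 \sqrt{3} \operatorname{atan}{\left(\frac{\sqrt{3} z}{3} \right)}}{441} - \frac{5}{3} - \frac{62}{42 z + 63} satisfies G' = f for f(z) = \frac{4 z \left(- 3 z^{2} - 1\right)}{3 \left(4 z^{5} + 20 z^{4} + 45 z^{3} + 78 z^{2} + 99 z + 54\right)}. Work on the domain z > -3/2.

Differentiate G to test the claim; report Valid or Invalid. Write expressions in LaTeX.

Valid - the claim checks out under differentiation.

d/dz[G] = \frac{- 12 z^{3} - 4 z}{12 z^{5} + 60 z^{4} + 135 z^{3} + 234 z^{2} + 297 z + 162}
This equals f(z) exactly, so the claim holds.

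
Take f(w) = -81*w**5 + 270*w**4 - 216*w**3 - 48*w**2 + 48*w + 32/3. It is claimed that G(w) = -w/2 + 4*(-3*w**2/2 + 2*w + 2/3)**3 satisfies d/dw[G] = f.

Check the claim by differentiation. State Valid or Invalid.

d/dw[G] = -81*w**5 + 270*w**4 - 216*w**3 - 48*w**2 + 48*w + 61/6
d/dw[G] - f(w) = -1/2 != 0.

Invalid: d/dw[G] - f = -1/2, which is not 0.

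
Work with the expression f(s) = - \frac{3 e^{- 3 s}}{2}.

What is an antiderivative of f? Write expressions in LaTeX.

An antiderivative is F(s) = \frac{e^{- 3 s}}{2}.

An antiderivative F(s) passes only if d/ds[F] lands on f(s) exactly.
Check: d/ds[\frac{e^{- 3 s}}{2}] = - \frac{3 e^{- 3 s}}{2} = f(s).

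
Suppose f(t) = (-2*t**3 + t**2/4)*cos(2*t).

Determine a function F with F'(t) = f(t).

An antiderivative is F(t) = -t**3*sin(2*t) + t**2*sin(2*t)/8 - 3*t**2*cos(2*t)/2 + 3*t*sin(2*t)/2 + t*cos(2*t)/8 - sin(2*t)/16 + 3*cos(2*t)/4.

For F(t) to be correct the identity F'(t) - f(t) = 0 must hold.
Check: d/dt[-t**3*sin(2*t) + t**2*sin(2*t)/8 - 3*t**2*cos(2*t)/2 + 3*t*sin(2*t)/2 + t*cos(2*t)/8 - sin(2*t)/16 + 3*cos(2*t)/4] = -2*t**3*cos(2*t) + t**2*cos(2*t)/4, which equals f(t).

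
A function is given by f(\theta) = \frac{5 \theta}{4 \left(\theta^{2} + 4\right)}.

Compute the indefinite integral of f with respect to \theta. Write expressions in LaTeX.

f matches the chain-rule pattern g'(h)*h' with inner function h(\theta) = \theta^{2} + 4; substituting u = h(\theta) collapses the integral.
Check: d/d\theta[\frac{5 \log{\left(\theta^{2} + 4 \right)}}{8}] = \frac{5 \theta}{4 \theta^{2} + 16}, which equals f(\theta).

F(\theta) = \frac{5 \log{\left(\theta^{2} + 4 \right)}}{8} + C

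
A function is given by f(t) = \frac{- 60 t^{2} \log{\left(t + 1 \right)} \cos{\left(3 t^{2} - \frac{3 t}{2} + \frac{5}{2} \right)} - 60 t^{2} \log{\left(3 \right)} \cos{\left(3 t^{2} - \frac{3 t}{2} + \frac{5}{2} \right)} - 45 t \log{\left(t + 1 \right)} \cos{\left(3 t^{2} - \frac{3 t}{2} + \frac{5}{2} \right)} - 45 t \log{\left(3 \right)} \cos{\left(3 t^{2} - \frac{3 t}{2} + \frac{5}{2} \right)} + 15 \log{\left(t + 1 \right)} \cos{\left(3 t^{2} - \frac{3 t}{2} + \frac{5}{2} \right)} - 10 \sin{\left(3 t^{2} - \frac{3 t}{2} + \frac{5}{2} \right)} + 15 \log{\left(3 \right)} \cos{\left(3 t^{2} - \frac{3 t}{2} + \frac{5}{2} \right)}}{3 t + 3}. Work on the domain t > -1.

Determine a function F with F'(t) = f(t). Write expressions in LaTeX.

An antiderivative is F(t) = - \frac{10 \log{\left(3 t + 3 \right)} \sin{\left(3 t^{2} - \frac{3 t}{2} + \frac{5}{2} \right)}}{3}.

Recognize the product-rule pattern: f = u'v + uv' with u = - \frac{10 \log{\left(3 t + 3 \right)}}{3}, v = \sin{\left(3 t^{2} - \frac{3 t}{2} + \frac{5}{2} \right)}, so integration by parts undoes it.
Check: d/dt[- \frac{10 \log{\left(3 t + 3 \right)} \sin{\left(3 t^{2} - \frac{3 t}{2} + \frac{5}{2} \right)}}{3}] = \frac{- 60 t^{2} \log{\left(t + 1 \right)} \cos{\left(3 t^{2} - \frac{3 t}{2} + \frac{5}{2} \right)} - 60 t^{2} \log{\left(3 \right)} \cos{\left(3 t^{2} - \frac{3 t}{2} + \frac{5}{2} \right)} - 45 t \log{\left(t + 1 \right)} \cos{\left(3 t^{2} - \frac{3 t}{2} + \frac{5}{2} \right)} - 45 t \log{\left(3 \right)} \cos{\left(3 t^{2} - \frac{3 t}{2} + \frac{5}{2} \right)} + 15 \log{\left(t + 1 \right)} \cos{\left(3 t^{2} - \frac{3 t}{2} + \frac{5}{2} \right)} - 10 \sin{\left(3 t^{2} - \frac{3 t}{2} + \frac{5}{2} \right)} + 15 \log{\left(3 \right)} \cos{\left(3 t^{2} - \frac{3 t}{2} + \frac{5}{2} \right)}}{3 t + 3} = f(t).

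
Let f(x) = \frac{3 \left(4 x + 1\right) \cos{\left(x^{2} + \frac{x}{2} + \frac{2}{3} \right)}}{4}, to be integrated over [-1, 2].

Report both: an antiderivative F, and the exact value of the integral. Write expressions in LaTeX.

Antiderivative: F(x) = \frac{3 \sin{\left(x^{2} + \frac{x}{2} + \frac{2}{3} \right)}}{2}; value = - \frac{3 \sin{\left(\frac{7}{6} \right)}}{2} + \frac{3 \sin{\left(\frac{17}{3} \right)}}{2}

The substitution u = x^{2} + \frac{x}{2} + \frac{2}{3} works: f is exactly (dF/du)*(du/dx) for that inner function.
F(x) = \frac{3 \sin{\left(x^{2} + \frac{x}{2} + \frac{2}{3} \right)}}{2} is an antiderivative of f.
Check: d/dx[\frac{3 \sin{\left(x^{2} + \frac{x}{2} + \frac{2}{3} \right)}}{2}] = 3 x \cos{\left(x^{2} + \frac{x}{2} + \frac{2}{3} \right)} + \frac{3 \cos{\left(x^{2} + \frac{x}{2} + \frac{2}{3} \right)}}{4}, which equals f(x).
F(2) = \frac{3 \sin{\left(\frac{17}{3} \right)}}{2}; F(-1) = \frac{3 \sin{\left(\frac{7}{6} \right)}}{2}.
Integral = F(2) - F(-1) = - \frac{3 \sin{\left(\frac{7}{6} \right)}}{2} + \frac{3 \sin{\left(\frac{17}{3} \right)}}{2}.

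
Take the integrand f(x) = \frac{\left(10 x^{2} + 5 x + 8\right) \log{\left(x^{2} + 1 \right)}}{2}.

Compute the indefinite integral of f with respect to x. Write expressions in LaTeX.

Any candidate F(x) must reproduce f(x) exactly when differentiated.
Check: d/dx[\frac{60 x^{3} \log{\left(x^{2} + 1 \right)} - 40 x^{3} + 45 x^{2} \log{\left(x^{2} + 1 \right)} - 45 x^{2} + 144 x \log{\left(x^{2} + 1 \right)} - 168 x + 45 \log{\left(x^{2} + 1 \right)} + 168 \operatorname{atan}{\left(x \right)}}{36}] = 5 x^{2} \log{\left(x^{2} + 1 \right)} + \frac{5 x \log{\left(x^{2} + 1 \right)}}{2} + 4 \log{\left(x^{2} + 1 \right)}, which equals f(x).

F(x) = \frac{60 x^{3} \log{\left(x^{2} + 1 \right)} - 40 x^{3} + 45 x^{2} \log{\left(x^{2} + 1 \right)} - 45 x^{2} + 144 x \log{\left(x^{2} + 1 \right)} - 168 x + 45 \log{\left(x^{2} + 1 \right)} + 168 \operatorname{atan}{\left(x \right)}}{36} + C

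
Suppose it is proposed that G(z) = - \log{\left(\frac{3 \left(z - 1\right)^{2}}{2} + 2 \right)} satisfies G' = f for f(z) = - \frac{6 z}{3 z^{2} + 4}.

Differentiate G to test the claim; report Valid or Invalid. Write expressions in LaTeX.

d/dz[G] = \frac{6 - 6 z}{3 z^{2} - 6 z + 7}
d/dz[G] - f(z) = \frac{- 18 z^{2} + 18 z + 24}{9 z^{4} - 18 z^{3} + 33 z^{2} - 24 z + 28} != 0.

Invalid: d/dz[G] - f = \frac{- 18 z^{2} + 18 z + 24}{9 z^{4} - 18 z^{3} + 33 z^{2} - 24 z + 28}, which is not 0.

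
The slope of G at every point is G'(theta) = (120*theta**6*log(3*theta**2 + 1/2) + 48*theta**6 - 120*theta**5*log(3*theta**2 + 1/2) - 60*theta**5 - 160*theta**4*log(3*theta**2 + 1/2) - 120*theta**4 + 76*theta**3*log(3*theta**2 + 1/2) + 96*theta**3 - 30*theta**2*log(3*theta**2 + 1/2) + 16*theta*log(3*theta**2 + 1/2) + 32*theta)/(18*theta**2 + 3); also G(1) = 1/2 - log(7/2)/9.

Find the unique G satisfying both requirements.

G'(theta) has the shape u'v + uv' for u = 4*theta**5/3 - 5*theta**4/3 - 10*theta**3/3 + 8*theta**2/3 + 8/9 and v = log(3*theta**2 + 1/2) — it is the derivative of the product u*v.
A general antiderivative is -4*(-theta**5 + 5*theta**4/4 + 5*theta**3/2 - 2*theta**2 - 2/3)*log(3*theta**2 + 1/2)/3 + C.
The condition gives C = 1/2 - log(7/2)/9 - (-log(7/2)/9) = 1/2.
So G(theta) = 4*theta**5*log(3*theta**2 + 1/2)/3 - 5*theta**4*log(3*theta**2 + 1/2)/3 - 10*theta**3*log(3*theta**2 + 1/2)/3 + 8*theta**2*log(3*theta**2 + 1/2)/3 + 8*log(3*theta**2 + 1/2)/9 + 1/2.
Check: d/dtheta[4*theta**5*log(3*theta**2 + 1/2)/3 - 5*theta**4*log(3*theta**2 + 1/2)/3 - 10*theta**3*log(3*theta**2 + 1/2)/3 + 8*theta**2*log(3*theta**2 + 1/2)/3 + 8*log(3*theta**2 + 1/2)/9 + 1/2] = (120*theta**6*log(3*theta**2 + 1/2) + 48*theta**6 - 120*theta**5*log(3*theta**2 + 1/2) - 60*theta**5 - 160*theta**4*log(3*theta**2 + 1/2) - 120*theta**4 + 76*theta**3*log(3*theta**2 + 1/2) + 96*theta**3 - 30*theta**2*log(3*theta**2 + 1/2) + 16*theta*log(3*theta**2 + 1/2) + 32*theta)/(18*theta**2 + 3) = G'(theta).

G(theta) = 4*theta**5*log(3*theta**2 + 1/2)/3 - 5*theta**4*log(3*theta**2 + 1/2)/3 - 10*theta**3*log(3*theta**2 + 1/2)/3 + 8*theta**2*log(3*theta**2 + 1/2)/3 + 8*log(3*theta**2 + 1/2)/9 + 1/2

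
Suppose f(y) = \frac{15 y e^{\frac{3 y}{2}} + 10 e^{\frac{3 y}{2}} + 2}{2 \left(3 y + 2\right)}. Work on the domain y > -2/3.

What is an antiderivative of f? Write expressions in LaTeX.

A first test for any F(y): its y-derivative must equal f(y) identically.
Check: d/dy[\frac{5 e^{\frac{3 y}{2}}}{3} + \frac{\log{\left(\frac{3 y}{2} + 1 \right)}}{3}] = \frac{15 y e^{\frac{3 y}{2}} + 10 e^{\frac{3 y}{2}} + 2}{6 y + 4}, which equals f(y).

An antiderivative is F(y) = \frac{5 e^{\frac{3 y}{2}}}{3} + \frac{\log{\left(\frac{3 y}{2} + 1 \right)}}{3}.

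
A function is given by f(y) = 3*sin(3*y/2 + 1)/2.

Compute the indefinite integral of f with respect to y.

Check any antiderivative F(y) by computing F'(y) and comparing it with f(y).
Check: d/dy[-cos(3*y/2 + 1)] = 3*sin(3*y/2 + 1)/2 = f(y).

F(y) = -cos(3*y/2 + 1) + C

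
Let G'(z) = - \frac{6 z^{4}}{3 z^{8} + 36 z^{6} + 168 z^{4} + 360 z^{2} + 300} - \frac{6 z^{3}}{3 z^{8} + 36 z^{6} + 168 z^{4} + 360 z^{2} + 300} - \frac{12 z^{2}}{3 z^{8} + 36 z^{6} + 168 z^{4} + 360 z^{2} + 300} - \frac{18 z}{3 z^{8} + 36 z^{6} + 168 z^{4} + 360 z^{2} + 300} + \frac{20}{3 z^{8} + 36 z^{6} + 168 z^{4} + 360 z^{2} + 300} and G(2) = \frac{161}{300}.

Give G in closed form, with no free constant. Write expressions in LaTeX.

Recognize the product-rule pattern: G'(z) = u'v + uv' with u = \frac{1}{\frac{z^{4}}{2} + 3 z^{2} + 5}, v = \frac{z}{3} + \frac{1}{4}, so integration by parts undoes it.
A general antiderivative is \frac{\frac{z}{3} + \frac{1}{4}}{\frac{z^{4}}{2} + 3 z^{2} + 5} + C.
The condition gives C = \frac{161}{300} - (\frac{11}{300}) = \frac{1}{2}.
So G(z) = \frac{3 z^{4} + 18 z^{2} + 4 z + 33}{6 \left(z^{4} + 6 z^{2} + 10\right)}.
Check: d/dz[\frac{3 z^{4} + 18 z^{2} + 4 z + 33}{6 \left(z^{4} + 6 z^{2} + 10\right)}] = \frac{- 6 z^{4} - 6 z^{3} - 12 z^{2} - 18 z + 20}{3 z^{8} + 36 z^{6} + 168 z^{4} + 360 z^{2} + 300}, which equals G'(z).

G(z) = \frac{3 z^{4} + 18 z^{2} + 4 z + 33}{6 \left(z^{4} + 6 z^{2} + 10\right)}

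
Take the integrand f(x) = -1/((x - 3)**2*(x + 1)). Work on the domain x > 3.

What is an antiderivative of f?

An antiderivative is F(x) = -(-x*log(x - 3) + x*log(x + 1) + 3*log(x - 3) - 3*log(x + 1) - 4)/(16*(x - 3)).

Factor the denominator ((x - 3)**2*(x + 1)) and decompose: f = -1/(16*(x + 1)) + 1/(16*(x - 3)) - 1/(4*(x - 3)**2); each piece integrates to a log, atan, or power term.
Check: d/dx[-(-x*log(x - 3) + x*log(x + 1) + 3*log(x - 3) - 3*log(x + 1) - 4)/(16*(x - 3))] = -1/(x**3 - 5*x**2 + 3*x + 9), which equals f(x).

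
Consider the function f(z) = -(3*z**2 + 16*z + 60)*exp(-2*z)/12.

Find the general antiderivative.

F(z) = z**2*exp(-2*z)/8 + 19*z*exp(-2*z)/24 + 139*exp(-2*z)/48 + C

f has the shape u'v + uv' for u = z**2/8 + 19*z/24 + 139/48 and v = exp(-2*z) — it is the derivative of the product u*v.
Check: d/dz[z**2*exp(-2*z)/8 + 19*z*exp(-2*z)/24 + 139*exp(-2*z)/48] = (-3*z**2 - 16*z - 60)*exp(-2*z)/12, which equals f(z).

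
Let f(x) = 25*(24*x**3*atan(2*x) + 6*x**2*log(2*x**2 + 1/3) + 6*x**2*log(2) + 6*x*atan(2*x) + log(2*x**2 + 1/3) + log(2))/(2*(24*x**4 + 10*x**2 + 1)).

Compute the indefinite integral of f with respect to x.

f has the shape u'v + uv' for u = 25*atan(2*x)/4 and v = log(4*x**2 + 2/3) — it is the derivative of the product u*v.
Check: d/dx[25*log(4*x**2 + 2/3)*atan(2*x)/4] = (600*x**3*atan(2*x) + 150*x**2*log(2*x**2 + 1/3) + 150*x**2*log(2) + 150*x*atan(2*x) + 25*log(2*x**2 + 1/3) + 25*log(2))/(48*x**4 + 20*x**2 + 2), which equals f(x).

F(x) = 25*log(4*x**2 + 2/3)*atan(2*x)/4 + C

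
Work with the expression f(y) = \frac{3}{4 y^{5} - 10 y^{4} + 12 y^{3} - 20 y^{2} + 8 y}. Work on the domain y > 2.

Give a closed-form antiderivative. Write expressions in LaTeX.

The denominator factors as 2 y \left(y - 2\right) \left(2 y - 1\right) \left(y^{2} + 2\right); partial fractions split f into directly integrable pieces: \frac{y + 5}{36 \left(y^{2} + 2\right)} - \frac{8}{9 \left(2 y - 1\right)} + \frac{1}{24 \left(y - 2\right)} + \frac{3}{8 y}.
Check: d/dy[\frac{3 \log{\left(y \right)}}{8} + \frac{\log{\left(y - 2 \right)}}{24} - \frac{4 \log{\left(y - \frac{1}{2} \right)}}{9} + \frac{\log{\left(y^{2} + 2 \right)}}{72} + \frac{5 \sqrt{2} \operatorname{atan}{\left(\frac{\sqrt{2} y}{2} \right)}}{72}] = \frac{3}{4 y^{5} - 10 y^{4} + 12 y^{3} - 20 y^{2} + 8 y} = f(y).

An antiderivative is F(y) = \frac{3 \log{\left(y \right)}}{8} + \frac{\log{\left(y - 2 \right)}}{24} - \frac{4 \log{\left(y - \frac{1}{2} \right)}}{9} + \frac{\log{\left(y^{2} + 2 \right)}}{72} + \frac{5 \sqrt{2} \operatorname{atan}{\left(\frac{\sqrt{2} y}{2} \right)}}{72}.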